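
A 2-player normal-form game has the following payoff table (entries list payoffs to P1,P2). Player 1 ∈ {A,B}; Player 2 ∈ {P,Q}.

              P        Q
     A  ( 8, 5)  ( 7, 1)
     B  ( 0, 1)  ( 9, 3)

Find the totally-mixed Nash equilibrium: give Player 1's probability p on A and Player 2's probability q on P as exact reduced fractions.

P1 indiff ⇒ q·8+(1-q)·7 = q·0+(1-q)·9 ⇒ q(8) = (1-q)(2) ⇒ q = 1/5
P2 indiff ⇒ p·5+(1-p)·1 = p·1+(1-p)·3 ⇒ p(4) = (1-p)(2) ⇒ p = 1/3

p=1/3, q=1/5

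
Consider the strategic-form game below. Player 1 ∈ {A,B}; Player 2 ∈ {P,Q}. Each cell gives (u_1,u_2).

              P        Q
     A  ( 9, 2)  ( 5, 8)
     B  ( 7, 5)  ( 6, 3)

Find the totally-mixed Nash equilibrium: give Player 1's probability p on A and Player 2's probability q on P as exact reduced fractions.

p=1/4, q=1/3

P1 indiff ⇒ q·9+(1-q)·5 = q·7+(1-q)·6 ⇒ q(2) = (1-q)(1) ⇒ q = 1/3
P2 indiff ⇒ p·2+(1-p)·5 = p·8+(1-p)·3 ⇒ p(-6) = (1-p)(-2) ⇒ p = 1/4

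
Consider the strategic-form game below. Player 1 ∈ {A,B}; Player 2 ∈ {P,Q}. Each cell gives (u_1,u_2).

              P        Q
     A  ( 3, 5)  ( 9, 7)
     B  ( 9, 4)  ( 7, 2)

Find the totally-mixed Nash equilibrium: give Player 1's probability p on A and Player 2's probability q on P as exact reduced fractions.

p=1/2, q=1/4

P1 indiff ⇒ q·3+(1-q)·9 = q·9+(1-q)·7 ⇒ q(-6) = (1-q)(-2) ⇒ q = 1/4
P2 indiff ⇒ p·5+(1-p)·4 = p·7+(1-p)·2 ⇒ p(-2) = (1-p)(-2) ⇒ p = 1/2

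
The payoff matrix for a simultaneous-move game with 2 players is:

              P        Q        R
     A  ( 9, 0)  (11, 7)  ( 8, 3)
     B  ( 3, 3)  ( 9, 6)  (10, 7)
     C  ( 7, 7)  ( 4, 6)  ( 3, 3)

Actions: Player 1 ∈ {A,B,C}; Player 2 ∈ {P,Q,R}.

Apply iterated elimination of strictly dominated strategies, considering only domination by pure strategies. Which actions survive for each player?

Survivors P1:{A,B} P2:{Q,R}

P1 drop C (A beats it: P:9>7 Q:11>4 R:8>3)
P2 drop P (Q beats it: A:7>0 B:6>3)
P1→{A,B} P2→{Q,R}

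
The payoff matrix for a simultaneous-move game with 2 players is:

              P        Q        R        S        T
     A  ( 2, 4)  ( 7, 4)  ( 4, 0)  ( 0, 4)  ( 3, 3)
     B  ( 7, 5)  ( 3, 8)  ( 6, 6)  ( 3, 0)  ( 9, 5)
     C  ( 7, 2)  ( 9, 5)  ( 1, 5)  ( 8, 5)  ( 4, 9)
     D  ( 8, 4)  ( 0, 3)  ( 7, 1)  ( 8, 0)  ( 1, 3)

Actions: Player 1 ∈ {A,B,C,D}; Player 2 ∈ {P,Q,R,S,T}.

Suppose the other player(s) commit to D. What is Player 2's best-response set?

P2 best: {P}

u_2(P vs D) = 4
u_2(Q vs D) = 3
u_2(R vs D) = 1
u_2(S vs D) = 0
u_2(T vs D) = 3
max payoff 4 at {P}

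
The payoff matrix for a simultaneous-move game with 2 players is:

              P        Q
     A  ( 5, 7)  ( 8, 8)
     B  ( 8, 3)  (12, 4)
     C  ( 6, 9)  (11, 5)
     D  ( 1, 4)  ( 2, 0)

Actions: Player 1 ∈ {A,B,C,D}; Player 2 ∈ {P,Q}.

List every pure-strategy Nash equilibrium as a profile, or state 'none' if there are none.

PSNE = {(B,Q)}

(A,P): not NE [P1→B gives 8>5; P2→Q gives 8>7]
(A,Q): not NE [P1→B gives 12>8]
(B,P): not NE [P2→Q gives 4>3]
(B,Q): NE
(C,P): not NE [P1→B gives 8>6]
(C,Q): not NE [P1→B gives 12>11; P2→P gives 9>5]
(D,P): not NE [P1→B gives 8>1]
(D,Q): not NE [P1→B gives 12>2; P2→P gives 4>0]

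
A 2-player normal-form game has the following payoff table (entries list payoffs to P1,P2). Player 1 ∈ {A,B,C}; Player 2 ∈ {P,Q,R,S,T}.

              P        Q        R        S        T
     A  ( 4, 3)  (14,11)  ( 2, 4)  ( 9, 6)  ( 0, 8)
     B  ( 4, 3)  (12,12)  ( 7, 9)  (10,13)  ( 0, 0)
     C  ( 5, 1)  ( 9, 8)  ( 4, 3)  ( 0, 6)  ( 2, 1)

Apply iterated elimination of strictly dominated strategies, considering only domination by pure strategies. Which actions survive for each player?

P2 drop P (Q beats it: A:11>3 B:12>3 C:8>1)
P2 drop R (Q beats it: A:11>4 B:12>9 C:8>3)
P2 drop T (Q beats it: A:11>8 B:12>0 C:8>1)
P1 drop C (A beats it: Q:14>9 S:9>0)
P1→{A,B} P2→{Q,S}

Remaining: P1:{A,B} P2:{Q,S}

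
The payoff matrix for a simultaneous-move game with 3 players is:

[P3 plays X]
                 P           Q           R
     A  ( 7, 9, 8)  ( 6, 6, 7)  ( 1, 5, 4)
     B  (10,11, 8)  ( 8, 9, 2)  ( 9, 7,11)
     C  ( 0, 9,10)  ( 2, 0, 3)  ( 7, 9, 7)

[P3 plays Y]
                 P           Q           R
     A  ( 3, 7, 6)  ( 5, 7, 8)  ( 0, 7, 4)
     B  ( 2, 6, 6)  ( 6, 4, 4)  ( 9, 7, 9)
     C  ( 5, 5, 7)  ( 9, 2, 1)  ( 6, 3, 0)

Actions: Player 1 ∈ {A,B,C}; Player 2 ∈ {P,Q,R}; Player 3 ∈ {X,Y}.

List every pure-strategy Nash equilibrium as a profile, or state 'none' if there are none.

(A,P,X): not NE [P1→B gives 10>7]
(A,P,Y): not NE [P1→C gives 5>3; P3→X gives 8>6]
(A,Q,X): not NE [P1→B gives 8>6; P2→P gives 9>6; P3→Y gives 8>7]
(A,Q,Y): not NE [P1→C gives 9>5]
(A,R,X): not NE [P1→B gives 9>1; P2→P gives 9>5]
(A,R,Y): not NE [P1→B gives 9>0]
(B,P,X): NE
(B,P,Y): not NE [P1→C gives 5>2; P2→R gives 7>6; P3→X gives 8>6]
(B,Q,X): not NE [P2→P gives 11>9; P3→Y gives 4>2]
(B,Q,Y): not NE [P1→C gives 9>6; P2→R gives 7>4]
(B,R,X): not NE [P2→P gives 11>7]
(B,R,Y): not NE [P3→X gives 11>9]
(C,P,X): not NE [P1→B gives 10>0]
(C,P,Y): not NE [P3→X gives 10>7]
(C,Q,X): not NE [P1→B gives 8>2; P2→R gives 9>0]
(C,Q,Y): not NE [P2→P gives 5>2; P3→X gives 3>1]
(C,R,X): not NE [P1→B gives 9>7]
(C,R,Y): not NE [P1→B gives 9>6; P2→P gives 5>3; P3→X gives 7>0]

Nash profiles: (B,P,X)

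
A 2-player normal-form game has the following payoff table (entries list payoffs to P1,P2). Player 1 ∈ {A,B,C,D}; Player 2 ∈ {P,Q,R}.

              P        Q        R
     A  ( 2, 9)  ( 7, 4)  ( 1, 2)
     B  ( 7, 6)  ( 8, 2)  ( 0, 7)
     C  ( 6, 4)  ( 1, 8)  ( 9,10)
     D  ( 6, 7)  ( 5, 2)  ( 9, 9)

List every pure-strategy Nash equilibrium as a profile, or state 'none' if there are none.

Nash profiles: (C,R), (D,R)

(A,P): not NE [P1→B gives 7>2]
(A,Q): not NE [P1→B gives 8>7; P2→P gives 9>4]
(A,R): not NE [P1→D gives 9>1; P2→P gives 9>2]
(B,P): not NE [P2→R gives 7>6]
(B,Q): not NE [P2→R gives 7>2]
(B,R): not NE [P1→D gives 9>0]
(C,P): not NE [P1→B gives 7>6; P2→R gives 10>4]
(C,Q): not NE [P1→B gives 8>1; P2→R gives 10>8]
(C,R): NE
(D,P): not NE [P1→B gives 7>6; P2→R gives 9>7]
(D,Q): not NE [P1→B gives 8>5; P2→R gives 9>2]
(D,R): NE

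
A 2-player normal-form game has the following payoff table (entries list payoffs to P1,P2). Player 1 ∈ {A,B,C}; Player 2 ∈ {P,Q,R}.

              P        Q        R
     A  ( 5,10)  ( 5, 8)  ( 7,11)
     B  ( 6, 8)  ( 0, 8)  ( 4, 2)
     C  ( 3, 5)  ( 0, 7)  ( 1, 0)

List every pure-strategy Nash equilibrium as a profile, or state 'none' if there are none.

PSNE = {(A,R), (B,P)}

(A,P): not NE [P1→B gives 6>5; P2→R gives 11>10]
(A,Q): not NE [P2→R gives 11>8]
(A,R): NE
(B,P): NE
(B,Q): not NE [P1→A gives 5>0]
(B,R): not NE [P1→A gives 7>4; P2→Q gives 8>2]
(C,P): not NE [P1→B gives 6>3; P2→Q gives 7>5]
(C,Q): not NE [P1→A gives 5>0]
(C,R): not NE [P1→A gives 7>1; P2→Q gives 7>0]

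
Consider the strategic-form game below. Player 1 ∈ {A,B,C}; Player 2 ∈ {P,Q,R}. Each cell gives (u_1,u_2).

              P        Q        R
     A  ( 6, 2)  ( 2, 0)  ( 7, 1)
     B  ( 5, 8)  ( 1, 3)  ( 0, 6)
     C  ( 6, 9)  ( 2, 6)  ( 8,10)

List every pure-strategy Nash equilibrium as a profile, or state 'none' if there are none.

(A,P): NE
(A,Q): not NE [P2→P gives 2>0]
(A,R): not NE [P1→C gives 8>7; P2→P gives 2>1]
(B,P): not NE [P1→C gives 6>5]
(B,Q): not NE [P1→C gives 2>1; P2→P gives 8>3]
(B,R): not NE [P1→C gives 8>0; P2→P gives 8>6]
(C,P): not NE [P2→R gives 10>9]
(C,Q): not NE [P2→R gives 10>6]
(C,R): NE

Nash profiles: (A,P), (C,R)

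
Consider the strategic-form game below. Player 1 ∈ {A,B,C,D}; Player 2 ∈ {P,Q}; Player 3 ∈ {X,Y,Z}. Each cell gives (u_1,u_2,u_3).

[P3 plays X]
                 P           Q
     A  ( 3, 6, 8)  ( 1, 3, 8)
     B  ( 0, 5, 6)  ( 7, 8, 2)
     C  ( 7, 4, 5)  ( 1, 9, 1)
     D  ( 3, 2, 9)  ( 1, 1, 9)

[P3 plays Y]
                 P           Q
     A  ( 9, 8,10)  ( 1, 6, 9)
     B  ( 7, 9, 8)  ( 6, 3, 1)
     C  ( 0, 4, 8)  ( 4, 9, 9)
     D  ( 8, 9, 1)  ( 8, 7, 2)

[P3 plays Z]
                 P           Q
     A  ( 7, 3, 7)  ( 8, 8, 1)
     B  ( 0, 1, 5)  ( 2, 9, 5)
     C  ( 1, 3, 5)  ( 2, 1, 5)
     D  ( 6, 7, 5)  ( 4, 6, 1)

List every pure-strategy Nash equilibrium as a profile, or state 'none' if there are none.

NE set: (A,P,Y)

(A,P,X): not NE [P1→C gives 7>3; P3→Y gives 10>8]
(A,P,Y): NE
(A,P,Z): not NE [P2→Q gives 8>3; P3→Y gives 10>7]
(A,Q,X): not NE [P1→B gives 7>1; P2→P gives 6>3; P3→Y gives 9>8]
(A,Q,Y): not NE [P1→D gives 8>1; P2→P gives 8>6]
(A,Q,Z): not NE [P3→Y gives 9>1]
(B,P,X): not NE [P1→C gives 7>0; P2→Q gives 8>5; P3→Y gives 8>6]
(B,P,Y): not NE [P1→A gives 9>7]
(B,P,Z): not NE [P1→A gives 7>0; P2→Q gives 9>1; P3→Y gives 8>5]
(B,Q,X): not NE [P3→Z gives 5>2]
(B,Q,Y): not NE [P1→D gives 8>6; P2→P gives 9>3; P3→Z gives 5>1]
(B,Q,Z): not NE [P1→A gives 8>2]
(C,P,X): not NE [P2→Q gives 9>4; P3→Y gives 8>5]
(C,P,Y): not NE [P1→A gives 9>0; P2→Q gives 9>4]
(C,P,Z): not NE [P1→A gives 7>1; P3→Y gives 8>5]
(C,Q,X): not NE [P1→B gives 7>1; P3→Y gives 9>1]
(C,Q,Y): not NE [P1→D gives 8>4]
(C,Q,Z): not NE [P1→A gives 8>2; P2→P gives 3>1; P3→Y gives 9>5]
(D,P,X): not NE [P1→C gives 7>3]
(D,P,Y): not NE [P1→A gives 9>8; P3→X gives 9>1]
(D,P,Z): not NE [P1→A gives 7>6; P3→X gives 9>5]
(D,Q,X): not NE [P1→B gives 7>1; P2→P gives 2>1]
(D,Q,Y): not NE [P2→P gives 9>7; P3→X gives 9>2]
(D,Q,Z): not NE [P1→A gives 8>4; P2→P gives 7>6; P3→X gives 9>1]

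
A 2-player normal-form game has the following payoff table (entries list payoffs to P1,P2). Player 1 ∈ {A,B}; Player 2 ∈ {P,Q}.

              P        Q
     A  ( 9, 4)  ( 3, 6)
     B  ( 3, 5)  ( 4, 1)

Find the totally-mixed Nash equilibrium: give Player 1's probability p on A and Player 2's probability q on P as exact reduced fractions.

P1 indiff ⇒ q·9+(1-q)·3 = q·3+(1-q)·4 ⇒ q(6) = (1-q)(1) ⇒ q = 1/7
P2 indiff ⇒ p·4+(1-p)·5 = p·6+(1-p)·1 ⇒ p(-2) = (1-p)(-4) ⇒ p = 2/3

(p,q) = (2/3, 1/7)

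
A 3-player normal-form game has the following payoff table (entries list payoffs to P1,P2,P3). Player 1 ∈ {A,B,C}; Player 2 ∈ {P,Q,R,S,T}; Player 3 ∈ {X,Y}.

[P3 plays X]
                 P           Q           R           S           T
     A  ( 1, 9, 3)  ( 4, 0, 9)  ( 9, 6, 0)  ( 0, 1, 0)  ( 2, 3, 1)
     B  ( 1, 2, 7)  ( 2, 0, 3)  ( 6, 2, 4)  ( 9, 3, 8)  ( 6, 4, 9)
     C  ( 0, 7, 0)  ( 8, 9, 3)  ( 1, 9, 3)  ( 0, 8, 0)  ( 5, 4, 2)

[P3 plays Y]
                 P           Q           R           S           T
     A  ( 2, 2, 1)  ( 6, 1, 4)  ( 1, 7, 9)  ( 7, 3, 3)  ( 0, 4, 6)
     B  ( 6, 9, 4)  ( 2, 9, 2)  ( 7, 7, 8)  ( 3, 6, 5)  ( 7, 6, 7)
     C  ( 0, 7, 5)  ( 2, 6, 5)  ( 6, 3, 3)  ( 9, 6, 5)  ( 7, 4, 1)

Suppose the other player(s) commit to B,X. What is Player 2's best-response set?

u_2(P vs B,X) = 2
u_2(Q vs B,X) = 0
u_2(R vs B,X) = 2
u_2(S vs B,X) = 3
u_2(T vs B,X) = 4
max payoff 4 at {T}

P2 best: {T}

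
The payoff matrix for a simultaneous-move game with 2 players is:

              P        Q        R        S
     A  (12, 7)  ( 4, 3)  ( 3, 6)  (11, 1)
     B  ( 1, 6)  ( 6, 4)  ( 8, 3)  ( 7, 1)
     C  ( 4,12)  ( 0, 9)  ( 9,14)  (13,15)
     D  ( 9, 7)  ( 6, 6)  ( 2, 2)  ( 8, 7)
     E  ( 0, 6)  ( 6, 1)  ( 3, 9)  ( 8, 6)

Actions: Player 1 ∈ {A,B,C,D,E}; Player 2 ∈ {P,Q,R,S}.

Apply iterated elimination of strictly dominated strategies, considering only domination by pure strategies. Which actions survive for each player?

P2 drop Q (P beats it: A:7>3 B:6>4 C:12>9 D:7>6 E:6>1)
P1 drop B (C beats it: P:4>1 R:9>8 S:13>7)
P1 drop D (A beats it: P:12>9 R:3>2 S:11>8)
P1 drop E (C beats it: P:4>0 R:9>3 S:13>8)
P1→{A,C} P2→{P,R,S}

Survivors P1:{A,C} P2:{P,R,S}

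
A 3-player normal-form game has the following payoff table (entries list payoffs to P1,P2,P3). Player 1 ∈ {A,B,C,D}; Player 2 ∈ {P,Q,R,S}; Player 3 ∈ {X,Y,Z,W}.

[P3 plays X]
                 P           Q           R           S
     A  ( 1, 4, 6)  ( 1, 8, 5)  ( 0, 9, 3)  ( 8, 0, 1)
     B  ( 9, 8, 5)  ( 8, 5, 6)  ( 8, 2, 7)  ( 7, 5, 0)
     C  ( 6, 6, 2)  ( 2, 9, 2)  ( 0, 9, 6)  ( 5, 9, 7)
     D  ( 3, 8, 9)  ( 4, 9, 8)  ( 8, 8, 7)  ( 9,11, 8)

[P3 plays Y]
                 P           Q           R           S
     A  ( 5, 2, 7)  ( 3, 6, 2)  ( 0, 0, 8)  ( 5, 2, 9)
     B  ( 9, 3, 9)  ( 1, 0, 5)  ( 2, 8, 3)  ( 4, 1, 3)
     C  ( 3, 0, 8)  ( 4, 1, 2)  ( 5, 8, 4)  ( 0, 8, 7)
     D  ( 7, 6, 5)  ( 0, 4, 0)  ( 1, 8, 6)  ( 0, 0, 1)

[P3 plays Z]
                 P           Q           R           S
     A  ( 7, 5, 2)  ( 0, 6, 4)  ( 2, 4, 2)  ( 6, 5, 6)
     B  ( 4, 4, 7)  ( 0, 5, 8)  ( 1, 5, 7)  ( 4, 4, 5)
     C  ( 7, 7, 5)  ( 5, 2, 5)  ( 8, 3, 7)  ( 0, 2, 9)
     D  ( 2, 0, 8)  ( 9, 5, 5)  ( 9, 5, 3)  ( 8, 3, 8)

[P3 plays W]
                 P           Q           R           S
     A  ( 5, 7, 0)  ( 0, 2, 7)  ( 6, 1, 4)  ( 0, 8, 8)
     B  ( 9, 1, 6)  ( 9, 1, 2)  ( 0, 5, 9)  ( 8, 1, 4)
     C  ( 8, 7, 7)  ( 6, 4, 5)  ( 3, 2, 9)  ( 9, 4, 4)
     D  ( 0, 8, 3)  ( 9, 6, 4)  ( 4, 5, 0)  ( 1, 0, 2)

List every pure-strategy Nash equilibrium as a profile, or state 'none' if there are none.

(A,P,X): not NE [P1→B gives 9>1; P2→R gives 9>4; P3→Y gives 7>6]
(A,P,Y): not NE [P1→B gives 9>5; P2→Q gives 6>2]
(A,P,Z): not NE [P2→Q gives 6>5; P3→Y gives 7>2]
(A,P,W): not NE [P1→B gives 9>5; P2→S gives 8>7; P3→Y gives 7>0]
(A,Q,X): not NE [P1→B gives 8>1; P2→R gives 9>8; P3→W gives 7>5]
(A,Q,Y): not NE [P1→C gives 4>3; P3→W gives 7>2]
(A,Q,Z): not NE [P1→D gives 9>0; P3→W gives 7>4]
(A,Q,W): not NE [P1→D gives 9>0; P2→S gives 8>2]
(A,R,X): not NE [P1→D gives 8>0; P3→Y gives 8>3]
(A,R,Y): not NE [P1→C gives 5>0; P2→Q gives 6>0]
(A,R,Z): not NE [P1→D gives 9>2; P2→Q gives 6>4; P3→Y gives 8>2]
(A,R,W): not NE [P2→S gives 8>1; P3→Y gives 8>4]
(A,S,X): not NE [P1→D gives 9>8; P2→R gives 9>0; P3→Y gives 9>1]
(A,S,Y): not NE [P2→Q gives 6>2]
(A,S,Z): not NE [P1→D gives 8>6; P2→Q gives 6>5; P3→Y gives 9>6]
(A,S,W): not NE [P1→C gives 9>0; P3→Y gives 9>8]
(B,P,X): not NE [P3→Y gives 9>5]
(B,P,Y): not NE [P2→R gives 8>3]
(B,P,Z): not NE [P1→C gives 7>4; P2→R gives 5>4; P3→Y gives 9>7]
(B,P,W): not NE [P2→R gives 5>1; P3→Y gives 9>6]
(B,Q,X): not NE [P2→P gives 8>5; P3→Z gives 8>6]
(B,Q,Y): not NE [P1→C gives 4>1; P2→R gives 8>0; P3→Z gives 8>5]
(B,Q,Z): not NE [P1→D gives 9>0]
(B,Q,W): not NE [P2→R gives 5>1; P3→Z gives 8>2]
(B,R,X): not NE [P2→P gives 8>2; P3→W gives 9>7]
(B,R,Y): not NE [P1→C gives 5>2; P3→W gives 9>3]
(B,R,Z): not NE [P1→D gives 9>1; P3→W gives 9>7]
(B,R,W): not NE [P1→A gives 6>0]
(B,S,X): not NE [P1→D gives 9>7; P2→P gives 8>5; P3→Z gives 5>0]
(B,S,Y): not NE [P1→A gives 5>4; P2→R gives 8>1; P3→Z gives 5>3]
(B,S,Z): not NE [P1→D gives 8>4; P2→R gives 5>4]
(B,S,W): not NE [P1→C gives 9>8; P2→R gives 5>1; P3→Z gives 5>4]
(C,P,X): not NE [P1→B gives 9>6; P2→S gives 9>6; P3→Y gives 8>2]
(C,P,Y): not NE [P1→B gives 9>3; P2→S gives 8>0]
(C,P,Z): not NE [P3→Y gives 8>5]
(C,P,W): not NE [P1→B gives 9>8; P3→Y gives 8>7]
(C,Q,X): not NE [P1→B gives 8>2; P3→W gives 5>2]
(C,Q,Y): not NE [P2→S gives 8>1; P3→W gives 5>2]
(C,Q,Z): not NE [P1→D gives 9>5; P2→P gives 7>2]
(C,Q,W): not NE [P1→D gives 9>6; P2→P gives 7>4]
(C,R,X): not NE [P1→D gives 8>0; P3→W gives 9>6]
(C,R,Y): not NE [P3→W gives 9>4]
(C,R,Z): not NE [P1→D gives 9>8; P2→P gives 7>3; P3→W gives 9>7]
(C,R,W): not NE [P1→A gives 6>3; P2→P gives 7>2]
(C,S,X): not NE [P1→D gives 9>5; P3→Z gives 9>7]
(C,S,Y): not NE [P1→A gives 5>0; P3→Z gives 9>7]
(C,S,Z): not NE [P1→D gives 8>0; P2→P gives 7>2]
(C,S,W): not NE [P2→P gives 7>4; P3→Z gives 9>4]
(D,P,X): not NE [P1→B gives 9>3; P2→S gives 11>8]
(D,P,Y): not NE [P1→B gives 9>7; P2→R gives 8>6; P3→X gives 9>5]
(D,P,Z): not NE [P1→C gives 7>2; P2→R gives 5>0; P3→X gives 9>8]
(D,P,W): not NE [P1→B gives 9>0; P3→X gives 9>3]
(D,Q,X): not NE [P1→B gives 8>4; P2→S gives 11>9]
(D,Q,Y): not NE [P1→C gives 4>0; P2→R gives 8>4; P3→X gives 8>0]
(D,Q,Z): not NE [P3→X gives 8>5]
(D,Q,W): not NE [P2→P gives 8>6; P3→X gives 8>4]
(D,R,X): not NE [P2→S gives 11>8]
(D,R,Y): not NE [P1→C gives 5>1; P3→X gives 7>6]
(D,R,Z): not NE [P3→X gives 7>3]
(D,R,W): not NE [P1→A gives 6>4; P2→P gives 8>5; P3→X gives 7>0]
(D,S,X): NE
(D,S,Y): not NE [P1→A gives 5>0; P2→R gives 8>0; P3→Z gives 8>1]
(D,S,Z): not NE [P2→R gives 5>3]
(D,S,W): not NE [P1→C gives 9>1; P2→P gives 8>0; P3→Z gives 8>2]

NE set: (D,S,X)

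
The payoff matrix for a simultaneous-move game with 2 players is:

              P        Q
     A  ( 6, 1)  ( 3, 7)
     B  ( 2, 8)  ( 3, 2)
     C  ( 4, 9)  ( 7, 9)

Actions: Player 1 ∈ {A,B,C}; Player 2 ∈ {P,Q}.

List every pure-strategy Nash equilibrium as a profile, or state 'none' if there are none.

PSNE = {(C,Q)}

(A,P): not NE [P2→Q gives 7>1]
(A,Q): not NE [P1→C gives 7>3]
(B,P): not NE [P1→A gives 6>2]
(B,Q): not NE [P1→C gives 7>3; P2→P gives 8>2]
(C,P): not NE [P1→A gives 6>4]
(C,Q): NE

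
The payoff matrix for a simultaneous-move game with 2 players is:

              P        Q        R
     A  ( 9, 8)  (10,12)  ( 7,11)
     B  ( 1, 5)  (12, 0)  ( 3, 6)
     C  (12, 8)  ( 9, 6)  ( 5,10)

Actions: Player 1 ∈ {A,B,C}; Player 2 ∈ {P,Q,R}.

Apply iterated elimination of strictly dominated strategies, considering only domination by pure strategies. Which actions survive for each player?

P2 drop P (R beats it: A:11>8 B:6>5 C:10>8)
P1 drop C (A beats it: Q:10>9 R:7>5)
P1→{A,B} P2→{Q,R}

Survivors P1:{A,B} P2:{Q,R}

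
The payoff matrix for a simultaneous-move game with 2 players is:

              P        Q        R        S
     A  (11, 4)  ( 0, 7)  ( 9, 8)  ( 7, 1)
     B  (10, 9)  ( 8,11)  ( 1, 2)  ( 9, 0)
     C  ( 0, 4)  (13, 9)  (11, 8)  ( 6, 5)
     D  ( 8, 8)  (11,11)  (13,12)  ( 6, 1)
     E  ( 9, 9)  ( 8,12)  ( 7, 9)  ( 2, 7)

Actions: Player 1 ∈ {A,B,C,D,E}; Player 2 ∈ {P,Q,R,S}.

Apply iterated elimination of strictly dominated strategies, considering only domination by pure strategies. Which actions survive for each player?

IESDS → P1:{C,D} P2:{Q,R}

P2 drop P (Q beats it: A:7>4 B:11>9 C:9>4 D:11>8 E:12>9)
P1 drop E (C beats it: Q:13>8 R:11>7 S:6>2)
P2 drop S (Q beats it: A:7>1 B:11>0 C:9>5 D:11>1)
P1 drop A (C beats it: Q:13>0 R:11>9)
P1 drop B (C beats it: Q:13>8 R:11>1)
P1→{C,D} P2→{Q,R}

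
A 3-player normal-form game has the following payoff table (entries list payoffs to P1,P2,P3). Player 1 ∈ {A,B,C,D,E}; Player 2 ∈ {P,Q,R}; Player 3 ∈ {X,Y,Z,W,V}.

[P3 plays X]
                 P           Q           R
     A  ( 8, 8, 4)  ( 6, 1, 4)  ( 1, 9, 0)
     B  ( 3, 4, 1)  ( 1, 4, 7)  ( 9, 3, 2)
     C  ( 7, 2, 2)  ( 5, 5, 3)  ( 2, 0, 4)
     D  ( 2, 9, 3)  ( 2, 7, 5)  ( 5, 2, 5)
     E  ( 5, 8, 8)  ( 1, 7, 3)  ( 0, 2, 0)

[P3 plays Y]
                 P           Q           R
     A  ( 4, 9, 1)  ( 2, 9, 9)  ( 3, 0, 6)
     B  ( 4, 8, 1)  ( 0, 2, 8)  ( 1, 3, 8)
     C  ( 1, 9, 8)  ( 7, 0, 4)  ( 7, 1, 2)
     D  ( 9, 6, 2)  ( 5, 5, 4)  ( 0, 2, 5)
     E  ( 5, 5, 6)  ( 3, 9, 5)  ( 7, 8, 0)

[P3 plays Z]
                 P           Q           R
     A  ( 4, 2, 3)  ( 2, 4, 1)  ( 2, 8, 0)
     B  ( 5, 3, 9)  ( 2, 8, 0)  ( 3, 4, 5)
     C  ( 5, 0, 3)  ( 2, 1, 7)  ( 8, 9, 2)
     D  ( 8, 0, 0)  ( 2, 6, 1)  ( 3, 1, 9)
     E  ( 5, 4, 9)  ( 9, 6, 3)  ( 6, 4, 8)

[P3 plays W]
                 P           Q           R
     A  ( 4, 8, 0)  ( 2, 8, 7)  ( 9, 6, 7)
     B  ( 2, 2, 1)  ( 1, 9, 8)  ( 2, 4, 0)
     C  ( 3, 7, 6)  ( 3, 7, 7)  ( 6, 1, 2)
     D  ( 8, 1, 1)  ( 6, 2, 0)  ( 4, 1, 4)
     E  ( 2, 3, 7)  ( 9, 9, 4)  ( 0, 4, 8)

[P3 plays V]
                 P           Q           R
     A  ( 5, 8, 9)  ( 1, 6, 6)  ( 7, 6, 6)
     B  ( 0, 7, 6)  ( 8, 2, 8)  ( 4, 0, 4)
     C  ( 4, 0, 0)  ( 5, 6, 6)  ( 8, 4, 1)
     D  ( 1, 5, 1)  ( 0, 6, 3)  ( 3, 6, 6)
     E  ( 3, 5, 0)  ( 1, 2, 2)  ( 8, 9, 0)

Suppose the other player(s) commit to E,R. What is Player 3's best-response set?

BR_3 = {Z,W}

u_3(X vs E,R) = 0
u_3(Y vs E,R) = 0
u_3(Z vs E,R) = 8
u_3(W vs E,R) = 8
u_3(V vs E,R) = 0
max payoff 8 at {Z,W}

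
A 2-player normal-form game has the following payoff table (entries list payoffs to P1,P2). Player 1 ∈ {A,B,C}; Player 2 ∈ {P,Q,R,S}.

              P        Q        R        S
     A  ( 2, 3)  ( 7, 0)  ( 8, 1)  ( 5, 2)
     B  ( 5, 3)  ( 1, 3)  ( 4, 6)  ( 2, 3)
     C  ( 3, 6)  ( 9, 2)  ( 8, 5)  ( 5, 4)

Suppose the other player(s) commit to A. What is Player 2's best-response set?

argmax u_2 = {P}

u_2(P vs A) = 3
u_2(Q vs A) = 0
u_2(R vs A) = 1
u_2(S vs A) = 2
max payoff 3 at {P}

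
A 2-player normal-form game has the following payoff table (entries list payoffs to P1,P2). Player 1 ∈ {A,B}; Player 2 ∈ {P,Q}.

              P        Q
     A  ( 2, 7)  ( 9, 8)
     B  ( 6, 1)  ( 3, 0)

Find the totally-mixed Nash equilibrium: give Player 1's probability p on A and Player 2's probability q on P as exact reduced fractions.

P1 indiff ⇒ q·2+(1-q)·9 = q·6+(1-q)·3 ⇒ q(-4) = (1-q)(-6) ⇒ q = 3/5
P2 indiff ⇒ p·7+(1-p)·1 = p·8+(1-p)·0 ⇒ p(-1) = (1-p)(-1) ⇒ p = 1/2

p=1/2, q=3/5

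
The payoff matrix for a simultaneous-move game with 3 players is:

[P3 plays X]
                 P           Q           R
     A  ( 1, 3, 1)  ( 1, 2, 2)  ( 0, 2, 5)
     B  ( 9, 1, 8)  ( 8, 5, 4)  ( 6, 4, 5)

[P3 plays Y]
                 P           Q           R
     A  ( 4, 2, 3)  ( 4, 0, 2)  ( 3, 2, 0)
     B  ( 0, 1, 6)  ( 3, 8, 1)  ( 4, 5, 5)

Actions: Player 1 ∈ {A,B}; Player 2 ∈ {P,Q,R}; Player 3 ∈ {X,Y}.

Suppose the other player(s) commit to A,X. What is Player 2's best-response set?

u_2(P vs A,X) = 3
u_2(Q vs A,X) = 2
u_2(R vs A,X) = 2
max payoff 3 at {P}

P2 best: {P}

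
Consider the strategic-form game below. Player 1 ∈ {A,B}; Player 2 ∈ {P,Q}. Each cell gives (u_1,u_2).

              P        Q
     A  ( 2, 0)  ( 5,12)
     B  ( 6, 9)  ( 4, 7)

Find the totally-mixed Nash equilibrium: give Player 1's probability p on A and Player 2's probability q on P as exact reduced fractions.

P1 mixes 1/7 on A; P2 mixes 1/5 on P

P1 indiff ⇒ q·2+(1-q)·5 = q·6+(1-q)·4 ⇒ q(-4) = (1-q)(-1) ⇒ q = 1/5
P2 indiff ⇒ p·0+(1-p)·9 = p·12+(1-p)·7 ⇒ p(-12) = (1-p)(-2) ⇒ p = 1/7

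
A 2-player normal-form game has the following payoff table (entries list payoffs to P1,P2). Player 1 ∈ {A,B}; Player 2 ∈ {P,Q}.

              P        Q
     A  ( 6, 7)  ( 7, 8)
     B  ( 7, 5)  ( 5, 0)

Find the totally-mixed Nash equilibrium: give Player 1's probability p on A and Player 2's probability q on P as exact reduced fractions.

P1 indiff ⇒ q·6+(1-q)·7 = q·7+(1-q)·5 ⇒ q(-1) = (1-q)(-2) ⇒ q = 2/3
P2 indiff ⇒ p·7+(1-p)·5 = p·8+(1-p)·0 ⇒ p(-1) = (1-p)(-5) ⇒ p = 5/6

p=5/6, q=2/3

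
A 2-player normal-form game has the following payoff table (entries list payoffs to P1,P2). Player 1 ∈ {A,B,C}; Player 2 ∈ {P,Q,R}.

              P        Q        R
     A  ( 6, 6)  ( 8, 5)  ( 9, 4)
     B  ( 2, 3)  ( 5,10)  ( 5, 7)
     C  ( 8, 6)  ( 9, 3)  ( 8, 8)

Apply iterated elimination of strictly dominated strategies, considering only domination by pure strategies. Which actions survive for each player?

IESDS → P1:{A,C} P2:{P,R}

P1 drop B (A beats it: P:6>2 Q:8>5 R:9>5)
P2 drop Q (P beats it: A:6>5 C:6>3)
P1→{A,C} P2→{P,R}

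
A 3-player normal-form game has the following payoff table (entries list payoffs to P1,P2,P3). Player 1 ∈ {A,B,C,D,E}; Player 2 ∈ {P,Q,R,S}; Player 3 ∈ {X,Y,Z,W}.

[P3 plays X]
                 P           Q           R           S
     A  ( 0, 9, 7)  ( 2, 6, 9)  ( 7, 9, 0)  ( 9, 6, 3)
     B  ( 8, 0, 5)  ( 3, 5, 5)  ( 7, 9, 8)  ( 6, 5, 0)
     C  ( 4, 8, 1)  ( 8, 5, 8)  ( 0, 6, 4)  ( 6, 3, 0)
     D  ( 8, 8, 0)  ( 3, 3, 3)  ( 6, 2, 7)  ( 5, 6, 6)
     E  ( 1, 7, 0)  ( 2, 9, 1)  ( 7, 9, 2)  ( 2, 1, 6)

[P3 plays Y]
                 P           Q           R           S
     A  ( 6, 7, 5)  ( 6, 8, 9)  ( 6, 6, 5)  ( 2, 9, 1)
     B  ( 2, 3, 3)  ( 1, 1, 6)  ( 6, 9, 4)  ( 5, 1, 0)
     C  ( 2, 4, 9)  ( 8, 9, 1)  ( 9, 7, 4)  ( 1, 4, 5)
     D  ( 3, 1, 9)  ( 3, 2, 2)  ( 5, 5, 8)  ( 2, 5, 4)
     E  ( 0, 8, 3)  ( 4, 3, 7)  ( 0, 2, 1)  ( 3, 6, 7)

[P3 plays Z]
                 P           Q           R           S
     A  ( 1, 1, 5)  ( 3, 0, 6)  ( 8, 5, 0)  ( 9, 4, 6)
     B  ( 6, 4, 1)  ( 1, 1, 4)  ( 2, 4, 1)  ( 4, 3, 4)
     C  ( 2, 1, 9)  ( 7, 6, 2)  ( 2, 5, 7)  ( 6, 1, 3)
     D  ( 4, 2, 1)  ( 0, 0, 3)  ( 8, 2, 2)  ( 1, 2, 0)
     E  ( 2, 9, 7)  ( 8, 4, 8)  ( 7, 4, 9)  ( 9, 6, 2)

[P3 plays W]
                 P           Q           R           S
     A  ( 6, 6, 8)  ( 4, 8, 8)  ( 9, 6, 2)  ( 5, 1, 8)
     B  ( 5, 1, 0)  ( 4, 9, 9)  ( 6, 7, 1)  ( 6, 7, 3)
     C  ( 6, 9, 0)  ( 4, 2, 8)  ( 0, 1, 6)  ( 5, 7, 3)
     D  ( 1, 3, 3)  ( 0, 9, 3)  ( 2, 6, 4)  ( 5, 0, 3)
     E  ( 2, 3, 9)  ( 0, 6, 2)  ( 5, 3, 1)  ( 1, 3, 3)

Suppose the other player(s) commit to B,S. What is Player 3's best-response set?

u_3(X vs B,S) = 0
u_3(Y vs B,S) = 0
u_3(Z vs B,S) = 4
u_3(W vs B,S) = 3
max payoff 4 at {Z}

BR_3 = {Z}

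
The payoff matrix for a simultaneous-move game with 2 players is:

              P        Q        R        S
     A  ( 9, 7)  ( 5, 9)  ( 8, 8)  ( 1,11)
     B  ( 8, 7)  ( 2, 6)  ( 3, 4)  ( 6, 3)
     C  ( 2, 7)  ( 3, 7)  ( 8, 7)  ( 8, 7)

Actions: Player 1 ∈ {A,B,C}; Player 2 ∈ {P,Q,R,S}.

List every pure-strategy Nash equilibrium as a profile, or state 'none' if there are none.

(A,P): not NE [P2→S gives 11>7]
(A,Q): not NE [P2→S gives 11>9]
(A,R): not NE [P2→S gives 11>8]
(A,S): not NE [P1→C gives 8>1]
(B,P): not NE [P1→A gives 9>8]
(B,Q): not NE [P1→A gives 5>2; P2→P gives 7>6]
(B,R): not NE [P1→C gives 8>3; P2→P gives 7>4]
(B,S): not NE [P1→C gives 8>6; P2→P gives 7>3]
(C,P): not NE [P1→A gives 9>2]
(C,Q): not NE [P1→A gives 5>3]
(C,R): NE
(C,S): NE

Nash profiles: (C,R), (C,S)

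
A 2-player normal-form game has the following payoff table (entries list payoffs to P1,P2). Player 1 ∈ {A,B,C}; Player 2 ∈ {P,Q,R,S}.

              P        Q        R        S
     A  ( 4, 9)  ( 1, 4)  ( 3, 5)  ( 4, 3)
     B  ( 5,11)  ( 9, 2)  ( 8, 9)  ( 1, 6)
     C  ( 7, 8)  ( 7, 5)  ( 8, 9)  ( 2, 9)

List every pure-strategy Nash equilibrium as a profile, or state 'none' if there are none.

PSNE = {(C,R)}

(A,P): not NE [P1→C gives 7>4]
(A,Q): not NE [P1→B gives 9>1; P2→P gives 9>4]
(A,R): not NE [P1→C gives 8>3; P2→P gives 9>5]
(A,S): not NE [P2→P gives 9>3]
(B,P): not NE [P1→C gives 7>5]
(B,Q): not NE [P2→P gives 11>2]
(B,R): not NE [P2→P gives 11>9]
(B,S): not NE [P1→A gives 4>1; P2→P gives 11>6]
(C,P): not NE [P2→S gives 9>8]
(C,Q): not NE [P1→B gives 9>7; P2→S gives 9>5]
(C,R): NE
(C,S): not NE [P1→A gives 4>2]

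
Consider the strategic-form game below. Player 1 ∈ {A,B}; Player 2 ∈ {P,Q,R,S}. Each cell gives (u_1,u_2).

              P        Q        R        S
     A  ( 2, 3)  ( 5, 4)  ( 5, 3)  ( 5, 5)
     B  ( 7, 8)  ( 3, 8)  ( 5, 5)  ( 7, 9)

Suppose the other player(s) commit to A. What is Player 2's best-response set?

u_2(P vs A) = 3
u_2(Q vs A) = 4
u_2(R vs A) = 3
u_2(S vs A) = 5
max payoff 5 at {S}

argmax u_2 = {S}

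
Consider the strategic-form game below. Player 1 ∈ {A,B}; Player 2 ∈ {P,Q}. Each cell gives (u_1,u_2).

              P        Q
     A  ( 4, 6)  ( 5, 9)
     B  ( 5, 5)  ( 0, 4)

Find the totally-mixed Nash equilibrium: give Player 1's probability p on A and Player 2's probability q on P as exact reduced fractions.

P1 mixes 1/4 on A; P2 mixes 5/6 on P

P1 indiff ⇒ q·4+(1-q)·5 = q·5+(1-q)·0 ⇒ q(-1) = (1-q)(-5) ⇒ q = 5/6
P2 indiff ⇒ p·6+(1-p)·5 = p·9+(1-p)·4 ⇒ p(-3) = (1-p)(-1) ⇒ p = 1/4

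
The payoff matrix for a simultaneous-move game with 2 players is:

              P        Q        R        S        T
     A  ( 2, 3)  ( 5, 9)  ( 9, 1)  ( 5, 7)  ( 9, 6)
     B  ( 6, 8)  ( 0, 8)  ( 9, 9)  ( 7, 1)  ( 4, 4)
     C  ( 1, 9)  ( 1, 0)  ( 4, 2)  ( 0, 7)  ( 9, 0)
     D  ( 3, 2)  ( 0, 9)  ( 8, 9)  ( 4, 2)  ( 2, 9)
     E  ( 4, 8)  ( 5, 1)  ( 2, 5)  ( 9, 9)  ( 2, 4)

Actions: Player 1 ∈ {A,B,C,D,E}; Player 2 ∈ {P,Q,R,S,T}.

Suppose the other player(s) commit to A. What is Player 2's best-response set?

u_2(P vs A) = 3
u_2(Q vs A) = 9
u_2(R vs A) = 1
u_2(S vs A) = 7
u_2(T vs A) = 6
max payoff 9 at {Q}

argmax u_2 = {Q}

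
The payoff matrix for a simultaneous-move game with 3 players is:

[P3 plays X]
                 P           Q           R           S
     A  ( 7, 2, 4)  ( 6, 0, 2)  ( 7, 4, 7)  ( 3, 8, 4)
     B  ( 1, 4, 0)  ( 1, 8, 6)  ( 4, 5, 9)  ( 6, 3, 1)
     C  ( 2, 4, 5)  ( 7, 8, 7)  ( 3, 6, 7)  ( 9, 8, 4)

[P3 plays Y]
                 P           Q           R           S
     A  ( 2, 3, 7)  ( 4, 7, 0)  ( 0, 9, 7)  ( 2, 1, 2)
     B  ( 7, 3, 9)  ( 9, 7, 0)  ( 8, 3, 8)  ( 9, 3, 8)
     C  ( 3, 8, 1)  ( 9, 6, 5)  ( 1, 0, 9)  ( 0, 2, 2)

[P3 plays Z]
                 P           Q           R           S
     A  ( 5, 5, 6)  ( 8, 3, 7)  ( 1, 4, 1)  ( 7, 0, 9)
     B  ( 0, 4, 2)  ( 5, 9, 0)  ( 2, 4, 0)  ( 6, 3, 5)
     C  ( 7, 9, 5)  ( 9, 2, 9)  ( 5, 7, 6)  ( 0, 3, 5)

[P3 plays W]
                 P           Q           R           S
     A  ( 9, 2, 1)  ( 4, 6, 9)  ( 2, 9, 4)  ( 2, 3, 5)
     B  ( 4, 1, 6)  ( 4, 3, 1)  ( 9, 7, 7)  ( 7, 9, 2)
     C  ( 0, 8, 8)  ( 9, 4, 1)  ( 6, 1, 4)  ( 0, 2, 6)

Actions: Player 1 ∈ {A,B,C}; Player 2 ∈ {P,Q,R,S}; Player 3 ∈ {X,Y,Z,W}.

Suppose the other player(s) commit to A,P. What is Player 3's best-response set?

u_3(X vs A,P) = 4
u_3(Y vs A,P) = 7
u_3(Z vs A,P) = 6
u_3(W vs A,P) = 1
max payoff 7 at {Y}

BR_3 = {Y}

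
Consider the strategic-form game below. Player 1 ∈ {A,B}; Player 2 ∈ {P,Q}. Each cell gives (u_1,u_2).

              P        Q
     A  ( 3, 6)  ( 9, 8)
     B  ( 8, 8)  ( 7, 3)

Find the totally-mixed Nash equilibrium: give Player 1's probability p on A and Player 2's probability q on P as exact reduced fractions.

P1 indiff ⇒ q·3+(1-q)·9 = q·8+(1-q)·7 ⇒ q(-5) = (1-q)(-2) ⇒ q = 2/7
P2 indiff ⇒ p·6+(1-p)·8 = p·8+(1-p)·3 ⇒ p(-2) = (1-p)(-5) ⇒ p = 5/7

p=5/7, q=2/7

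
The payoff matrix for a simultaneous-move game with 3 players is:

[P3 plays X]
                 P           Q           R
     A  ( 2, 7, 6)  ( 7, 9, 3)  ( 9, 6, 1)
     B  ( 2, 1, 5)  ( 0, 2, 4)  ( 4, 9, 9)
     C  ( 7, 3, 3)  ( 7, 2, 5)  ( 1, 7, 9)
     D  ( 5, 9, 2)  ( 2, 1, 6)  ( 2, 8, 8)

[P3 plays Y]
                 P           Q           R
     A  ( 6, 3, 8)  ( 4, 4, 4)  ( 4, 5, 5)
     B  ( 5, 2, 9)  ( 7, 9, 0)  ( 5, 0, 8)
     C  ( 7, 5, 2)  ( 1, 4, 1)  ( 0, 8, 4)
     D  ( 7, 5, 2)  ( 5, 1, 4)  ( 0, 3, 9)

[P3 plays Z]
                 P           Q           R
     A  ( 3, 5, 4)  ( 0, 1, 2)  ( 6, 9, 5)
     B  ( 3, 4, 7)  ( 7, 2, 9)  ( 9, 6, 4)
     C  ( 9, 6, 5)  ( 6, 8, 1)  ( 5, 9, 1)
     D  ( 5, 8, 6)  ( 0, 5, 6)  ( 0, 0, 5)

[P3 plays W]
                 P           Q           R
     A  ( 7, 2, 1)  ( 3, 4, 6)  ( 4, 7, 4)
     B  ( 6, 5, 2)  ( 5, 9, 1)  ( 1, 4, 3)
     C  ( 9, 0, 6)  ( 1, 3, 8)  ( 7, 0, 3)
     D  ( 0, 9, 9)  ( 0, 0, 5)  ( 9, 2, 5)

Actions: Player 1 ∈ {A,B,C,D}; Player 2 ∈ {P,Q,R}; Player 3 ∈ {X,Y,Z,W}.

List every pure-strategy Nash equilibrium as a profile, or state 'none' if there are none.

(A,P,X): not NE [P1→C gives 7>2; P2→Q gives 9>7; P3→Y gives 8>6]
(A,P,Y): not NE [P1→D gives 7>6; P2→R gives 5>3]
(A,P,Z): not NE [P1→C gives 9>3; P2→R gives 9>5; P3→Y gives 8>4]
(A,P,W): not NE [P1→C gives 9>7; P2→R gives 7>2; P3→Y gives 8>1]
(A,Q,X): not NE [P3→W gives 6>3]
(A,Q,Y): not NE [P1→B gives 7>4; P2→R gives 5>4; P3→W gives 6>4]
(A,Q,Z): not NE [P1→B gives 7>0; P2→R gives 9>1; P3→W gives 6>2]
(A,Q,W): not NE [P1→B gives 5>3; P2→R gives 7>4]
(A,R,X): not NE [P2→Q gives 9>6; P3→Z gives 5>1]
(A,R,Y): not NE [P1→B gives 5>4]
(A,R,Z): not NE [P1→B gives 9>6]
(A,R,W): not NE [P1→D gives 9>4; P3→Z gives 5>4]
(B,P,X): not NE [P1→C gives 7>2; P2→R gives 9>1; P3→Y gives 9>5]
(B,P,Y): not NE [P1→D gives 7>5; P2→Q gives 9>2]
(B,P,Z): not NE [P1→C gives 9>3; P2→R gives 6>4; P3→Y gives 9>7]
(B,P,W): not NE [P1→C gives 9>6; P2→Q gives 9>5; P3→Y gives 9>2]
(B,Q,X): not NE [P1→C gives 7>0; P2→R gives 9>2; P3→Z gives 9>4]
(B,Q,Y): not NE [P3→Z gives 9>0]
(B,Q,Z): not NE [P2→R gives 6>2]
(B,Q,W): not NE [P3→Z gives 9>1]
(B,R,X): not NE [P1→A gives 9>4]
(B,R,Y): not NE [P2→Q gives 9>0; P3→X gives 9>8]
(B,R,Z): not NE [P3→X gives 9>4]
(B,R,W): not NE [P1→D gives 9>1; P2→Q gives 9>4; P3→X gives 9>3]
(C,P,X): not NE [P2→R gives 7>3; P3→W gives 6>3]
(C,P,Y): not NE [P2→R gives 8>5; P3→W gives 6>2]
(C,P,Z): not NE [P2→R gives 9>6; P3→W gives 6>5]
(C,P,W): not NE [P2→Q gives 3>0]
(C,Q,X): not NE [P2→R gives 7>2; P3→W gives 8>5]
(C,Q,Y): not NE [P1→B gives 7>1; P2→R gives 8>4; P3→W gives 8>1]
(C,Q,Z): not NE [P1→B gives 7>6; P2→R gives 9>8; P3→W gives 8>1]
(C,Q,W): not NE [P1→B gives 5>1]
(C,R,X): not NE [P1→A gives 9>1]
(C,R,Y): not NE [P1→B gives 5>0; P3→X gives 9>4]
(C,R,Z): not NE [P1→B gives 9>5; P3→X gives 9>1]
(C,R,W): not NE [P1→D gives 9>7; P2→Q gives 3>0; P3→X gives 9>3]
(D,P,X): not NE [P1→C gives 7>5; P3→W gives 9>2]
(D,P,Y): not NE [P3→W gives 9>2]
(D,P,Z): not NE [P1→C gives 9>5; P3→W gives 9>6]
(D,P,W): not NE [P1→C gives 9>0]
(D,Q,X): not NE [P1→C gives 7>2; P2→P gives 9>1]
(D,Q,Y): not NE [P1→B gives 7>5; P2→P gives 5>1; P3→Z gives 6>4]
(D,Q,Z): not NE [P1→B gives 7>0; P2→P gives 8>5]
(D,Q,W): not NE [P1→B gives 5>0; P2→P gives 9>0; P3→Z gives 6>5]
(D,R,X): not NE [P1→A gives 9>2; P2→P gives 9>8; P3→Y gives 9>8]
(D,R,Y): not NE [P1→B gives 5>0; P2→P gives 5>3]
(D,R,Z): not NE [P1→B gives 9>0; P2→P gives 8>0; P3→Y gives 9>5]
(D,R,W): not NE [P2→P gives 9>2; P3→Y gives 9>5]

Equilibria: none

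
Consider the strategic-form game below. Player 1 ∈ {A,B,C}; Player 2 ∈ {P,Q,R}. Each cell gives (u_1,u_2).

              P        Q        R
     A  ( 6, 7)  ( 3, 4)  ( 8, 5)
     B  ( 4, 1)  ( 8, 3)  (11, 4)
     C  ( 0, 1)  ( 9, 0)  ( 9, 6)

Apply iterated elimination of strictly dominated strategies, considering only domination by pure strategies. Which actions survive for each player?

Survivors P1:{A,B} P2:{P,R}

P2 drop Q (R beats it: A:5>4 B:4>3 C:6>0)
P1 drop C (B beats it: P:4>0 R:11>9)
P1→{A,B} P2→{P,R}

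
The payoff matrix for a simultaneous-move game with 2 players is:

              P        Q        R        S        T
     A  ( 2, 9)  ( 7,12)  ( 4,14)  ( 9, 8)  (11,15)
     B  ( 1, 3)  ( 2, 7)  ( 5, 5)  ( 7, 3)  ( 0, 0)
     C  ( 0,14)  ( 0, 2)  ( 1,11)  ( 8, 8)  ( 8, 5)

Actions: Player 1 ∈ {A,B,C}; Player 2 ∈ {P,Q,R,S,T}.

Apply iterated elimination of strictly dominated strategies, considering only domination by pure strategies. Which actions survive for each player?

IESDS → P1:{A,B} P2:{Q,R,T}

P1 drop C (A beats it: P:2>0 Q:7>0 R:4>1 S:9>8 T:11>8)
P2 drop P (Q beats it: A:12>9 B:7>3)
P2 drop S (Q beats it: A:12>8 B:7>3)
P1→{A,B} P2→{Q,R,T}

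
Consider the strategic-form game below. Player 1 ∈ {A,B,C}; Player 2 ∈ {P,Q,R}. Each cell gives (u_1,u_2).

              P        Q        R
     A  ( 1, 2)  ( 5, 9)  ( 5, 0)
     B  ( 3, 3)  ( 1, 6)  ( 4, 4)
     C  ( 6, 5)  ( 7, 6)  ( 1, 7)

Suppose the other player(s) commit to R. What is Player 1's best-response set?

argmax u_1 = {A}

u_1(A vs R) = 5
u_1(B vs R) = 4
u_1(C vs R) = 1
max payoff 5 at {A}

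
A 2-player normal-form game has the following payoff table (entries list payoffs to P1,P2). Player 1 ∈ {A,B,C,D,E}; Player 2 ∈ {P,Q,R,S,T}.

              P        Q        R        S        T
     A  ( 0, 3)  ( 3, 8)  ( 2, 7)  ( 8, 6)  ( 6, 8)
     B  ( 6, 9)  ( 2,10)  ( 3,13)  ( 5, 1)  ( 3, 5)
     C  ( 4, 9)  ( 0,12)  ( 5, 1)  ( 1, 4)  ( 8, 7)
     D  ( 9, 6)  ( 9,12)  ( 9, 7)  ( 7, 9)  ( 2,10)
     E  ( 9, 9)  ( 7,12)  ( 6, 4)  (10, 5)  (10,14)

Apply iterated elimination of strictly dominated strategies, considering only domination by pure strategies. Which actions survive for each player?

Remaining: P1:{D,E} P2:{Q,T}

P1 drop A (E beats it: P:9>0 Q:7>3 R:6>2 S:10>8 T:10>6)
P1 drop B (E beats it: P:9>6 Q:7>2 R:6>3 S:10>5 T:10>3)
P1 drop C (E beats it: P:9>4 Q:7>0 R:6>5 S:10>1 T:10>8)
P2 drop P (Q beats it: D:12>6 E:12>9)
P2 drop R (Q beats it: D:12>7 E:12>4)
P2 drop S (Q beats it: D:12>9 E:12>5)
P1→{D,E} P2→{Q,T}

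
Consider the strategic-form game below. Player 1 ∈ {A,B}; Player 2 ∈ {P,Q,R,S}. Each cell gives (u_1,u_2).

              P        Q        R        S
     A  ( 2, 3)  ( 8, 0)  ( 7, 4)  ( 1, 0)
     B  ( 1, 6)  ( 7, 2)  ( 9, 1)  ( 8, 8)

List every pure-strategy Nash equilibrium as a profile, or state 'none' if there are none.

NE set: (B,S)

(A,P): not NE [P2→R gives 4>3]
(A,Q): not NE [P2→R gives 4>0]
(A,R): not NE [P1→B gives 9>7]
(A,S): not NE [P1→B gives 8>1; P2→R gives 4>0]
(B,P): not NE [P1→A gives 2>1; P2→S gives 8>6]
(B,Q): not NE [P1→A gives 8>7; P2→S gives 8>2]
(B,R): not NE [P2→S gives 8>1]
(B,S): NE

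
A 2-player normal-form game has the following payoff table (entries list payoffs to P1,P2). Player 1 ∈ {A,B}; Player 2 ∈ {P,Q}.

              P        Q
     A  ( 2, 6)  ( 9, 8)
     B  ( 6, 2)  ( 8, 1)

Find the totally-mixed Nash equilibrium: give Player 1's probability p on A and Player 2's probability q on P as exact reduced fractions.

(p,q) = (1/3, 1/5)

P1 indiff ⇒ q·2+(1-q)·9 = q·6+(1-q)·8 ⇒ q(-4) = (1-q)(-1) ⇒ q = 1/5
P2 indiff ⇒ p·6+(1-p)·2 = p·8+(1-p)·1 ⇒ p(-2) = (1-p)(-1) ⇒ p = 1/3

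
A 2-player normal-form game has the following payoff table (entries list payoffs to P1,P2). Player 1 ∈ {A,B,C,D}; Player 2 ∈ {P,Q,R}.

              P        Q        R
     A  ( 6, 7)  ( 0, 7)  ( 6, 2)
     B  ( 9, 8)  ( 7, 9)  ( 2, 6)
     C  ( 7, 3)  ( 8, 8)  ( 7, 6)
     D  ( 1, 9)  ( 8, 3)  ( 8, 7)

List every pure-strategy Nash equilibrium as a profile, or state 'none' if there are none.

Nash profiles: (C,Q)

(A,P): not NE [P1→B gives 9>6]
(A,Q): not NE [P1→D gives 8>0]
(A,R): not NE [P1→D gives 8>6; P2→Q gives 7>2]
(B,P): not NE [P2→Q gives 9>8]
(B,Q): not NE [P1→D gives 8>7]
(B,R): not NE [P1→D gives 8>2; P2→Q gives 9>6]
(C,P): not NE [P1→B gives 9>7; P2→Q gives 8>3]
(C,Q): NE
(C,R): not NE [P1→D gives 8>7; P2→Q gives 8>6]
(D,P): not NE [P1→B gives 9>1]
(D,Q): not NE [P2→P gives 9>3]
(D,R): not NE [P2→P gives 9>7]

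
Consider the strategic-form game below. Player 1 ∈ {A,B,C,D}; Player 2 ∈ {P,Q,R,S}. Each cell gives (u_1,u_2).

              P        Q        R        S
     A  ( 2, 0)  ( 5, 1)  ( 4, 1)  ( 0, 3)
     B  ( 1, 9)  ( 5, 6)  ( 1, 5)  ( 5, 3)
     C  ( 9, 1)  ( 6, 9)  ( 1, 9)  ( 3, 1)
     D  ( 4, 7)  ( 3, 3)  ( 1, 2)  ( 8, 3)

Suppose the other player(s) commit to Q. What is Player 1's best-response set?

u_1(A vs Q) = 5
u_1(B vs Q) = 5
u_1(C vs Q) = 6
u_1(D vs Q) = 3
max payoff 6 at {C}

argmax u_1 = {C}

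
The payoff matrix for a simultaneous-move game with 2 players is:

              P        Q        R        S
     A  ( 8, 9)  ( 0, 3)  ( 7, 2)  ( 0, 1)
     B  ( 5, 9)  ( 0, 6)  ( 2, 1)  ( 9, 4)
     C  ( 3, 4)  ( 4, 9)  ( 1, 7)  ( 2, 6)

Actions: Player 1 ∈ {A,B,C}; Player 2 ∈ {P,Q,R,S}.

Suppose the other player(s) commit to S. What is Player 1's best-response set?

BR_1 = {B}

u_1(A vs S) = 0
u_1(B vs S) = 9
u_1(C vs S) = 2
max payoff 9 at {B}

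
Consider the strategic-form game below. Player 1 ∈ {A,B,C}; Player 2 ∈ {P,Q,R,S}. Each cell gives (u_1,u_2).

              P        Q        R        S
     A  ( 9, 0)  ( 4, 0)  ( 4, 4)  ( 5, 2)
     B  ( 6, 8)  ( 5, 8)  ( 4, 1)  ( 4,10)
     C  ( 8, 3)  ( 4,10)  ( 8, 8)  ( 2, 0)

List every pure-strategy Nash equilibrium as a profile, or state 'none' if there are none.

(A,P): not NE [P2→R gives 4>0]
(A,Q): not NE [P1→B gives 5>4; P2→R gives 4>0]
(A,R): not NE [P1→C gives 8>4]
(A,S): not NE [P2→R gives 4>2]
(B,P): not NE [P1→A gives 9>6; P2→S gives 10>8]
(B,Q): not NE [P2→S gives 10>8]
(B,R): not NE [P1→C gives 8>4; P2→S gives 10>1]
(B,S): not NE [P1→A gives 5>4]
(C,P): not NE [P1→A gives 9>8; P2→Q gives 10>3]
(C,Q): not NE [P1→B gives 5>4]
(C,R): not NE [P2→Q gives 10>8]
(C,S): not NE [P1→A gives 5>2; P2→Q gives 10>0]

No pure NE.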